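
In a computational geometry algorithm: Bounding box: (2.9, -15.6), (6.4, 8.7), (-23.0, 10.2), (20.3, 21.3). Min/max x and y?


x range: [-23, 20.3]
y range: [-15.6, 21.3]
Bounding box: (-23,-15.6) to (20.3,21.3)

(-23,-15.6) to (20.3,21.3)


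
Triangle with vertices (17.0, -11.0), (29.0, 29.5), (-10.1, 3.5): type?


Side lengths squared: AB^2=1784.25, BC^2=2204.81, CA^2=944.66
Sorted: [944.66, 1784.25, 2204.81]
By sides: Scalene, By angles: Acute

Scalene, Acute


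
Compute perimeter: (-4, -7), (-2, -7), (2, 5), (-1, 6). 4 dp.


Sides: (-4, -7)->(-2, -7): sqrt(4) = 2, (-2, -7)->(2, 5): sqrt(160) = 12.649111, (2, 5)->(-1, 6): sqrt(10) = 3.162278, (-1, 6)->(-4, -7): sqrt(178) = 13.341664
Sum = 31.153053
Perimeter = 31.1531

31.1531


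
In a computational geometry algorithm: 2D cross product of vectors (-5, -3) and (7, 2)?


u x v = u_x*v_y - u_y*v_x = (-5)*2 - (-3)*7
= (-10) - (-21) = 11

11


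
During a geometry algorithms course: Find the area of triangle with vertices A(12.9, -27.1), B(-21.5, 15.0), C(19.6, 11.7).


Area = |x_A(y_B-y_C) + x_B(y_C-y_A) + x_C(y_A-y_B)|/2
= |42.57 + (-834.2) + (-825.16)|/2
= 1616.79/2 = 808.395

808.395


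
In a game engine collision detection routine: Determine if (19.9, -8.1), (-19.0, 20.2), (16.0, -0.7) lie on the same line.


Cross product: ((-19)-19.9)*((-0.7)-(-8.1)) - (20.2-(-8.1))*(16-19.9)
= -177.49

No, not collinear


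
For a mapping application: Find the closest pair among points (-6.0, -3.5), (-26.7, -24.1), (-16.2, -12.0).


d(P0,P1) = 29.2036, d(P0,P2) = 13.2774, d(P1,P2) = 16.0206
Closest: P0 and P2

Closest pair: (-6.0, -3.5) and (-16.2, -12.0), distance = 13.2774


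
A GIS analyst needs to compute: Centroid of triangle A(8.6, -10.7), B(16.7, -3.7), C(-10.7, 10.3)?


Centroid = ((x_A+x_B+x_C)/3, (y_A+y_B+y_C)/3)
= ((8.6+16.7+(-10.7))/3, ((-10.7)+(-3.7)+10.3)/3)
= (4.8667, -1.3667)

(4.8667, -1.3667)


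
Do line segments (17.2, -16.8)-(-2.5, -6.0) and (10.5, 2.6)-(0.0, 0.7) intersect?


Cross products: d1=216.43, d2=65.6, d3=-309.82, d4=-158.99
d1*d2 < 0 and d3*d4 < 0? no

No, they don't intersect


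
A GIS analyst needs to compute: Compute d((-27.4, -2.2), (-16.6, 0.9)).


dx=10.8, dy=3.1
d^2 = 10.8^2 + 3.1^2 = 126.25
d = sqrt(126.25) = 11.2361

11.2361


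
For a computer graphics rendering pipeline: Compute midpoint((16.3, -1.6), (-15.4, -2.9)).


M = ((16.3+(-15.4))/2, ((-1.6)+(-2.9))/2)
= (0.45, -2.25)

(0.45, -2.25)


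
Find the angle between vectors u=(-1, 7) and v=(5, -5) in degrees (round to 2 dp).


u.v = -40, |u| = sqrt(50) = 7.0711, |v| = sqrt(50) = 7.0711
cos(theta) = u.v/(|u||v|) = -40/sqrt(2500) = -0.8
theta = acos(-0.8) = 143.13 degrees

143.13 degrees


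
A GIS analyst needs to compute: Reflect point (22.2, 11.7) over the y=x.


Reflection over y=x: (x,y) -> (y,x)
(22.2, 11.7) -> (11.7, 22.2)

(11.7, 22.2)


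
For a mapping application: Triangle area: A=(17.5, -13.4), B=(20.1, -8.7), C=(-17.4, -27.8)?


Area = |x_A(y_B-y_C) + x_B(y_C-y_A) + x_C(y_A-y_B)|/2
= |334.25 + (-289.44) + 81.78|/2
= 126.59/2 = 63.295

63.295


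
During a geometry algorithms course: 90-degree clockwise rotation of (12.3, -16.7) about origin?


90° CW: (x,y) -> (y, -x)
(12.3,-16.7) -> (-16.7, -12.3)

(-16.7, -12.3)


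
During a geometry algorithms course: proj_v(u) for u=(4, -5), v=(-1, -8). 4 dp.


u.v = 36, |v| = sqrt(65) = 8.0623
Scalar projection = u.v / |v| = 36 / sqrt(65) = 4.4653

4.4653


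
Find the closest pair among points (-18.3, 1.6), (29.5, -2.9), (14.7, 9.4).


d(P0,P1) = 48.0114, d(P0,P2) = 33.9093, d(P1,P2) = 19.244
Closest: P1 and P2

Closest pair: (29.5, -2.9) and (14.7, 9.4), distance = 19.244


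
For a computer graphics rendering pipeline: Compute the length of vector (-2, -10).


|u| = sqrt((-2)^2 + (-10)^2) = sqrt(104) = 10.198

10.198


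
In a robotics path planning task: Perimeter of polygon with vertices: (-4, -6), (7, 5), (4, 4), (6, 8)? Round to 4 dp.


Sides: (-4, -6)->(7, 5): sqrt(242) = 15.556349, (7, 5)->(4, 4): sqrt(10) = 3.162278, (4, 4)->(6, 8): sqrt(20) = 4.472136, (6, 8)->(-4, -6): sqrt(296) = 17.204651
Sum = 40.395414
Perimeter = 40.3954

40.3954


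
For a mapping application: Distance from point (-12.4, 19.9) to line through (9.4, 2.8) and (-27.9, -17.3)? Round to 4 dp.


|cross product| = 1076.01
|line direction| = sqrt(1795.3) = 42.371
Distance = 1076.01/sqrt(1795.3) = 25.395

25.395


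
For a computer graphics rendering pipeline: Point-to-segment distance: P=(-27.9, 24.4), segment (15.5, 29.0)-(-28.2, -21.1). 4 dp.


Project P onto AB: t = 0.4813 (clamped to [0,1])
Closest point on segment: (-5.5312, 4.8887)
Distance: 29.6825

29.6825


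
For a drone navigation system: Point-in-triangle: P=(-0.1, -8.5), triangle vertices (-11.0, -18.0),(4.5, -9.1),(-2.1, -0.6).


Cross products: AB x AP = 50.24, BC x BP = 35.14, CA x CP = 105.11
All same sign? yes

Yes, inside


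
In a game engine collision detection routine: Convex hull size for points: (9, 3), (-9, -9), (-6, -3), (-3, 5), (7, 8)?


Convex hull vertices (CCW): (-9, -9), (9, 3), (7, 8), (-3, 5)
Count = 4

4


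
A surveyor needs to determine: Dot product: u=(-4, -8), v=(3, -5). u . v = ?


u . v = u_x*v_x + u_y*v_y = (-4)*3 + (-8)*(-5)
= (-12) + 40 = 28

28


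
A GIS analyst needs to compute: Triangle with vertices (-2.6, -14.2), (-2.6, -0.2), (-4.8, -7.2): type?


Side lengths squared: AB^2=196, BC^2=53.84, CA^2=53.84
Sorted: [53.84, 53.84, 196]
By sides: Isosceles, By angles: Obtuse

Isosceles, Obtuse


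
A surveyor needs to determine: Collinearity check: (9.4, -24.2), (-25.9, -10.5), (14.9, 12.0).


Cross product: ((-25.9)-9.4)*(12-(-24.2)) - ((-10.5)-(-24.2))*(14.9-9.4)
= -1353.21

No, not collinear


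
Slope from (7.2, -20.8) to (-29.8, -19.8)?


slope = (y2-y1)/(x2-x1) = ((-19.8)-(-20.8))/((-29.8)-7.2) = 1/(-37) = -0.027

-0.027


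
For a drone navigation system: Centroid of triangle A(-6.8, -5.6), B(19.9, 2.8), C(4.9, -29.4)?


Centroid = ((x_A+x_B+x_C)/3, (y_A+y_B+y_C)/3)
= (((-6.8)+19.9+4.9)/3, ((-5.6)+2.8+(-29.4))/3)
= (6, -10.7333)

(6, -10.7333)


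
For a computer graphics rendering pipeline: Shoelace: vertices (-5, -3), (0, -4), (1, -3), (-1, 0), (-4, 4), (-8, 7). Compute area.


Shoelace sum: ((-5)*(-4) - 0*(-3)) + (0*(-3) - 1*(-4)) + (1*0 - (-1)*(-3)) + ((-1)*4 - (-4)*0) + ((-4)*7 - (-8)*4) + ((-8)*(-3) - (-5)*7)
= 80
Area = |80|/2 = 40

40


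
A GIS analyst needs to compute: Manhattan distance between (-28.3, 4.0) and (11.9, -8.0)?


|(-28.3)-11.9| + |4-(-8)| = 40.2 + 12 = 52.2

52.2


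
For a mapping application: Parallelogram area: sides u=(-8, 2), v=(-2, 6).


|u x v| = |(-8)*6 - 2*(-2)|
= |(-48) - (-4)| = 44

44


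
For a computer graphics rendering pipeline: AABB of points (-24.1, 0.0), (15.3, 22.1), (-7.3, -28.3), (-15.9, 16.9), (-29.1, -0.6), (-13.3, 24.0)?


x range: [-29.1, 15.3]
y range: [-28.3, 24]
Bounding box: (-29.1,-28.3) to (15.3,24)

(-29.1,-28.3) to (15.3,24)


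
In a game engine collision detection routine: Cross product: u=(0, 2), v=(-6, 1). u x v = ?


u x v = u_x*v_y - u_y*v_x = 0*1 - 2*(-6)
= 0 - (-12) = 12

12


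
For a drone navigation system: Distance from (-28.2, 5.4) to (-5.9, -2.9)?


dx=22.3, dy=-8.3
d^2 = 22.3^2 + (-8.3)^2 = 566.18
d = sqrt(566.18) = 23.7945

23.7945


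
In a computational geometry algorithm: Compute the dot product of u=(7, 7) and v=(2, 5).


u . v = u_x*v_x + u_y*v_y = 7*2 + 7*5
= 14 + 35 = 49

49


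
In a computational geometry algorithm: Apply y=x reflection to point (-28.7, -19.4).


Reflection over y=x: (x,y) -> (y,x)
(-28.7, -19.4) -> (-19.4, -28.7)

(-19.4, -28.7)


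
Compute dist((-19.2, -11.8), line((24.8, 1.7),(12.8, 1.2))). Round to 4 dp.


|cross product| = 140
|line direction| = sqrt(144.25) = 12.0104
Distance = 140/sqrt(144.25) = 11.6566

11.6566


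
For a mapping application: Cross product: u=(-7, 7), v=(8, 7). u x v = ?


u x v = u_x*v_y - u_y*v_x = (-7)*7 - 7*8
= (-49) - 56 = -105

-105


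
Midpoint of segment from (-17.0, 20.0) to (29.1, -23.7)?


M = (((-17)+29.1)/2, (20+(-23.7))/2)
= (6.05, -1.85)

(6.05, -1.85)


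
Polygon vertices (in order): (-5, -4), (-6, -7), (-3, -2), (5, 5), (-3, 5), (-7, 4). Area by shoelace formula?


Shoelace sum: ((-5)*(-7) - (-6)*(-4)) + ((-6)*(-2) - (-3)*(-7)) + ((-3)*5 - 5*(-2)) + (5*5 - (-3)*5) + ((-3)*4 - (-7)*5) + ((-7)*(-4) - (-5)*4)
= 108
Area = |108|/2 = 54

54


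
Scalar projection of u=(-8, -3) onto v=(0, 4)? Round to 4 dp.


u.v = -12, |v| = sqrt(16) = 4
Scalar projection = u.v / |v| = -12 / sqrt(16) = -3

-3


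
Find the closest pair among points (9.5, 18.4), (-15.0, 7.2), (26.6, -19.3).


d(P0,P1) = 26.9386, d(P0,P2) = 41.3969, d(P1,P2) = 49.3235
Closest: P0 and P1

Closest pair: (9.5, 18.4) and (-15.0, 7.2), distance = 26.9386


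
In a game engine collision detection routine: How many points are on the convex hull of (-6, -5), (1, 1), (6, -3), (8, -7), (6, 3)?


Convex hull vertices (CCW): (-6, -5), (8, -7), (6, 3), (1, 1)
Count = 4

4


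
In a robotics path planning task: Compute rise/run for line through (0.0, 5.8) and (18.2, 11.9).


slope = (y2-y1)/(x2-x1) = (11.9-5.8)/(18.2-0) = 6.1/18.2 = 0.3352

0.3352


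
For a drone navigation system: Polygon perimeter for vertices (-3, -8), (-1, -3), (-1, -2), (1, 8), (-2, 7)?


Sides: (-3, -8)->(-1, -3): sqrt(29) = 5.385165, (-1, -3)->(-1, -2): sqrt(1) = 1, (-1, -2)->(1, 8): sqrt(104) = 10.198039, (1, 8)->(-2, 7): sqrt(10) = 3.162278, (-2, 7)->(-3, -8): sqrt(226) = 15.033296
Sum = 34.778778
Perimeter = 34.7788

34.7788


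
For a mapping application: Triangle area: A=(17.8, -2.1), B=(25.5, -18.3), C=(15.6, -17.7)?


Area = |x_A(y_B-y_C) + x_B(y_C-y_A) + x_C(y_A-y_B)|/2
= |(-10.68) + (-397.8) + 252.72|/2
= 155.76/2 = 77.88

77.88


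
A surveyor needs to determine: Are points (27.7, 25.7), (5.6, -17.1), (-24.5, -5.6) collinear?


Cross product: (5.6-27.7)*((-5.6)-25.7) - ((-17.1)-25.7)*((-24.5)-27.7)
= -1542.43

No, not collinear


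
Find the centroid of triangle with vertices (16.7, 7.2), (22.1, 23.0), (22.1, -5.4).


Centroid = ((x_A+x_B+x_C)/3, (y_A+y_B+y_C)/3)
= ((16.7+22.1+22.1)/3, (7.2+23+(-5.4))/3)
= (20.3, 8.2667)

(20.3, 8.2667)


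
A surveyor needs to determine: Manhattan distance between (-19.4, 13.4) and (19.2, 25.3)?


|(-19.4)-19.2| + |13.4-25.3| = 38.6 + 11.9 = 50.5

50.5


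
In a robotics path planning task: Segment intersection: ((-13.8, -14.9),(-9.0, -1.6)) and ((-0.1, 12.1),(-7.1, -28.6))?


Cross products: d1=-368.59, d2=-266.33, d3=-52.61, d4=-154.87
d1*d2 < 0 and d3*d4 < 0? no

No, they don't intersect


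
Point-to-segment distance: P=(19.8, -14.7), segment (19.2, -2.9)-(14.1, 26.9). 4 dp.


Project P onto AB: t = 0 (clamped to [0,1])
Closest point on segment: (19.2, -2.9)
Distance: 11.8152

11.8152


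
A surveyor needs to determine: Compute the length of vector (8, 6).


|u| = sqrt(8^2 + 6^2) = sqrt(100) = 10

10


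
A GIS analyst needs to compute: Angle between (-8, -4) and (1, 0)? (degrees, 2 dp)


u.v = -8, |u| = sqrt(80) = 8.9443, |v| = sqrt(1) = 1
cos(theta) = u.v/(|u||v|) = -8/sqrt(80) = -0.894427
theta = acos(-0.894427) = 153.43 degrees

153.43 degrees


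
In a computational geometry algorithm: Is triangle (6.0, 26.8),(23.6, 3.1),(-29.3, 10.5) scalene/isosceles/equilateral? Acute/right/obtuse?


Side lengths squared: AB^2=871.45, BC^2=2853.17, CA^2=1511.78
Sorted: [871.45, 1511.78, 2853.17]
By sides: Scalene, By angles: Obtuse

Scalene, Obtuse


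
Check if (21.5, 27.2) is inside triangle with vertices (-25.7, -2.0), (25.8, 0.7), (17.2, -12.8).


Cross products: AB x AP = 1376.36, BC x BP = -285.95, CA x CP = -1762.44
All same sign? no

No, outside


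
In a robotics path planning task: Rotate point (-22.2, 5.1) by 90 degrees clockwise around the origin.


90° CW: (x,y) -> (y, -x)
(-22.2,5.1) -> (5.1, 22.2)

(5.1, 22.2)


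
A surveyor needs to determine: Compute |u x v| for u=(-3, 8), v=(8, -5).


|u x v| = |(-3)*(-5) - 8*8|
= |15 - 64| = 49

49


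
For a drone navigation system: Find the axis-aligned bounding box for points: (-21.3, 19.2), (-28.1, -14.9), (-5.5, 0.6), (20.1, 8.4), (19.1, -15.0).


x range: [-28.1, 20.1]
y range: [-15, 19.2]
Bounding box: (-28.1,-15) to (20.1,19.2)

(-28.1,-15) to (20.1,19.2)


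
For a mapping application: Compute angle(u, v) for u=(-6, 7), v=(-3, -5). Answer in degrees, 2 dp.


u.v = -17, |u| = sqrt(85) = 9.2195, |v| = sqrt(34) = 5.831
cos(theta) = u.v/(|u||v|) = -17/sqrt(2890) = -0.316228
theta = acos(-0.316228) = 108.43 degrees

108.43 degrees


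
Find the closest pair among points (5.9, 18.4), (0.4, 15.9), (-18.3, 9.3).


d(P0,P1) = 6.0415, d(P0,P2) = 25.8544, d(P1,P2) = 19.8305
Closest: P0 and P1

Closest pair: (5.9, 18.4) and (0.4, 15.9), distance = 6.0415


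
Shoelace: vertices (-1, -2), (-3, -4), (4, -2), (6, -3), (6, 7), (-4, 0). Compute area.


Shoelace sum: ((-1)*(-4) - (-3)*(-2)) + ((-3)*(-2) - 4*(-4)) + (4*(-3) - 6*(-2)) + (6*7 - 6*(-3)) + (6*0 - (-4)*7) + ((-4)*(-2) - (-1)*0)
= 116
Area = |116|/2 = 58

58


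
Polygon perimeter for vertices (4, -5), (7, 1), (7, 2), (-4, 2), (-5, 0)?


Sides: (4, -5)->(7, 1): sqrt(45) = 6.708204, (7, 1)->(7, 2): sqrt(1) = 1, (7, 2)->(-4, 2): sqrt(121) = 11, (-4, 2)->(-5, 0): sqrt(5) = 2.236068, (-5, 0)->(4, -5): sqrt(106) = 10.29563
Sum = 31.239902
Perimeter = 31.2399

31.2399


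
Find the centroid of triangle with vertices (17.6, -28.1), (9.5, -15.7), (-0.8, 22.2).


Centroid = ((x_A+x_B+x_C)/3, (y_A+y_B+y_C)/3)
= ((17.6+9.5+(-0.8))/3, ((-28.1)+(-15.7)+22.2)/3)
= (8.7667, -7.2)

(8.7667, -7.2)


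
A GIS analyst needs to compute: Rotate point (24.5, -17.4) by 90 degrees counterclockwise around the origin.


90° CCW: (x,y) -> (-y, x)
(24.5,-17.4) -> (17.4, 24.5)

(17.4, 24.5)


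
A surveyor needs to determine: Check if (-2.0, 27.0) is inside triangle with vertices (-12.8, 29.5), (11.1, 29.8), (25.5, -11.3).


Cross products: AB x AP = -62.99, BC x BP = -578.73, CA x CP = -344.89
All same sign? yes

Yes, inside


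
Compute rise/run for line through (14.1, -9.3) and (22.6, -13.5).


slope = (y2-y1)/(x2-x1) = ((-13.5)-(-9.3))/(22.6-14.1) = (-4.2)/8.5 = -0.4941

-0.4941


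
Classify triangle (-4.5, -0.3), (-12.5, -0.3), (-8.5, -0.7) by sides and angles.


Side lengths squared: AB^2=64, BC^2=16.16, CA^2=16.16
Sorted: [16.16, 16.16, 64]
By sides: Isosceles, By angles: Obtuse

Isosceles, Obtuse


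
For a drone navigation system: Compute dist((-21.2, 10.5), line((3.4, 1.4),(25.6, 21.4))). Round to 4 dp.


|cross product| = 694.02
|line direction| = sqrt(892.84) = 29.8804
Distance = 694.02/sqrt(892.84) = 23.2266

23.2266


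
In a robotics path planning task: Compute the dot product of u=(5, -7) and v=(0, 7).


u . v = u_x*v_x + u_y*v_y = 5*0 + (-7)*7
= 0 + (-49) = -49

-49


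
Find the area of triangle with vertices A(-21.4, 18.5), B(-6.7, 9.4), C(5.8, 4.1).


Area = |x_A(y_B-y_C) + x_B(y_C-y_A) + x_C(y_A-y_B)|/2
= |(-113.42) + 96.48 + 52.78|/2
= 35.84/2 = 17.92

17.92


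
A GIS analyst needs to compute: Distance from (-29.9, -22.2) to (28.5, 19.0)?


dx=58.4, dy=41.2
d^2 = 58.4^2 + 41.2^2 = 5108
d = sqrt(5108) = 71.4703

71.4703


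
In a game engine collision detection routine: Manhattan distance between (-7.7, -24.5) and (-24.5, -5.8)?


|(-7.7)-(-24.5)| + |(-24.5)-(-5.8)| = 16.8 + 18.7 = 35.5

35.5


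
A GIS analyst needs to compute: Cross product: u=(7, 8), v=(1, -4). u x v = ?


u x v = u_x*v_y - u_y*v_x = 7*(-4) - 8*1
= (-28) - 8 = -36

-36


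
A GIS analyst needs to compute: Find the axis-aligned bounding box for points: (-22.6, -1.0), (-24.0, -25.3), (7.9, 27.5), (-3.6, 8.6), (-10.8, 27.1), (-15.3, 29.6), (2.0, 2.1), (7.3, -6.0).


x range: [-24, 7.9]
y range: [-25.3, 29.6]
Bounding box: (-24,-25.3) to (7.9,29.6)

(-24,-25.3) to (7.9,29.6)


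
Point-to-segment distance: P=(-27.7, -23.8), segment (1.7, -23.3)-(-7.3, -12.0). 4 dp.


Project P onto AB: t = 1 (clamped to [0,1])
Closest point on segment: (-7.3, -12)
Distance: 23.5669

23.5669


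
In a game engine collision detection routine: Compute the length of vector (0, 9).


|u| = sqrt(0^2 + 9^2) = sqrt(81) = 9

9


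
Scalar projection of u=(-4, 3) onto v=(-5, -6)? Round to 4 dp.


u.v = 2, |v| = sqrt(61) = 7.8102
Scalar projection = u.v / |v| = 2 / sqrt(61) = 0.2561

0.2561


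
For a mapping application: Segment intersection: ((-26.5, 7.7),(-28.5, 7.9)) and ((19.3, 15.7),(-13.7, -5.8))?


Cross products: d1=-720.7, d2=-770.3, d3=-25.16, d4=24.44
d1*d2 < 0 and d3*d4 < 0? no

No, they don't intersect


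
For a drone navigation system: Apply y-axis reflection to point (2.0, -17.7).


Reflection over y-axis: (x,y) -> (-x,y)
(2, -17.7) -> (-2, -17.7)

(-2, -17.7)


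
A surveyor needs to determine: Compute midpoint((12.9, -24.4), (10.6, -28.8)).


M = ((12.9+10.6)/2, ((-24.4)+(-28.8))/2)
= (11.75, -26.6)

(11.75, -26.6)


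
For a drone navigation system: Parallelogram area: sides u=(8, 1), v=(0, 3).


|u x v| = |8*3 - 1*0|
= |24 - 0| = 24

24


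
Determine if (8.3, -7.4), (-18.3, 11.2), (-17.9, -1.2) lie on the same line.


Cross product: ((-18.3)-8.3)*((-1.2)-(-7.4)) - (11.2-(-7.4))*((-17.9)-8.3)
= 322.4

No, not collinear


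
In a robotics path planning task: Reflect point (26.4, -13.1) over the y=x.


Reflection over y=x: (x,y) -> (y,x)
(26.4, -13.1) -> (-13.1, 26.4)

(-13.1, 26.4)


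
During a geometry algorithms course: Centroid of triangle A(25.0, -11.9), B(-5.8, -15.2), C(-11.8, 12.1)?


Centroid = ((x_A+x_B+x_C)/3, (y_A+y_B+y_C)/3)
= ((25+(-5.8)+(-11.8))/3, ((-11.9)+(-15.2)+12.1)/3)
= (2.4667, -5)

(2.4667, -5)


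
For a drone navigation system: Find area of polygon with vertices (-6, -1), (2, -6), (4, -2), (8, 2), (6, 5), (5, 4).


Shoelace sum: ((-6)*(-6) - 2*(-1)) + (2*(-2) - 4*(-6)) + (4*2 - 8*(-2)) + (8*5 - 6*2) + (6*4 - 5*5) + (5*(-1) - (-6)*4)
= 128
Area = |128|/2 = 64

64


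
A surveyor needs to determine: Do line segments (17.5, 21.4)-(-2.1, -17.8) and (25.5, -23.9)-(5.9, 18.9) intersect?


Cross products: d1=-545.48, d2=1061.72, d3=1201.48, d4=-405.72
d1*d2 < 0 and d3*d4 < 0? yes

Yes, they intersect


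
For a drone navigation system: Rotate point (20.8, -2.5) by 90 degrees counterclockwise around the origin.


90° CCW: (x,y) -> (-y, x)
(20.8,-2.5) -> (2.5, 20.8)

(2.5, 20.8)


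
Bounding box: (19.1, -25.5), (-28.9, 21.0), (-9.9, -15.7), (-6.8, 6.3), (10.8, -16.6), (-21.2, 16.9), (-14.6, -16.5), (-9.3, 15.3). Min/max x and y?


x range: [-28.9, 19.1]
y range: [-25.5, 21]
Bounding box: (-28.9,-25.5) to (19.1,21)

(-28.9,-25.5) to (19.1,21)


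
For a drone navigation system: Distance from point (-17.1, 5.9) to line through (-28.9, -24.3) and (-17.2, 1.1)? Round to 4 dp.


|cross product| = 53.62
|line direction| = sqrt(782.05) = 27.9652
Distance = 53.62/sqrt(782.05) = 1.9174

1.9174


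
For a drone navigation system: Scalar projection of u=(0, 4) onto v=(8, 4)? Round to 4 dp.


u.v = 16, |v| = sqrt(80) = 8.9443
Scalar projection = u.v / |v| = 16 / sqrt(80) = 1.7889

1.7889


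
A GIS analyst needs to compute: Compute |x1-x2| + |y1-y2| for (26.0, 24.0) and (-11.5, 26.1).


|26-(-11.5)| + |24-26.1| = 37.5 + 2.1 = 39.6

39.6


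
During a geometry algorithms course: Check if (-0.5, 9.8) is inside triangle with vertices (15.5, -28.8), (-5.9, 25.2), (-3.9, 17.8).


Cross products: AB x AP = 37.96, BC x BP = 9.16, CA x CP = 3.24
All same sign? yes

Yes, inside


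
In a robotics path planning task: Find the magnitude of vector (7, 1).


|u| = sqrt(7^2 + 1^2) = sqrt(50) = 7.0711

7.0711


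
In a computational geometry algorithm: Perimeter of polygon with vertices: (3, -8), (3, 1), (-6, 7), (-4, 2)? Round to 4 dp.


Sides: (3, -8)->(3, 1): sqrt(81) = 9, (3, 1)->(-6, 7): sqrt(117) = 10.816654, (-6, 7)->(-4, 2): sqrt(29) = 5.385165, (-4, 2)->(3, -8): sqrt(149) = 12.206556
Sum = 37.408375
Perimeter = 37.4084

37.4084


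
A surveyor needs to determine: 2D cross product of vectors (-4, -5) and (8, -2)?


u x v = u_x*v_y - u_y*v_x = (-4)*(-2) - (-5)*8
= 8 - (-40) = 48

48


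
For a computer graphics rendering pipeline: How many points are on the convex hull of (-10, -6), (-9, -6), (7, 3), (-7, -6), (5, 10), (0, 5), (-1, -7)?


Convex hull vertices (CCW): (-10, -6), (-1, -7), (7, 3), (5, 10), (0, 5)
Count = 5

5


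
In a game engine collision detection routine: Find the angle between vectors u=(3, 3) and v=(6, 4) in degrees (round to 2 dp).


u.v = 30, |u| = sqrt(18) = 4.2426, |v| = sqrt(52) = 7.2111
cos(theta) = u.v/(|u||v|) = 30/sqrt(936) = 0.980581
theta = acos(0.980581) = 11.31 degrees

11.31 degrees


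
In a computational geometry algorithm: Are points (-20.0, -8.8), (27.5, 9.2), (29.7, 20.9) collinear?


Cross product: (27.5-(-20))*(20.9-(-8.8)) - (9.2-(-8.8))*(29.7-(-20))
= 516.15

No, not collinear


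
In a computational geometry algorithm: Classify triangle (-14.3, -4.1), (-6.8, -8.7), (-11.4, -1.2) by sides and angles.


Side lengths squared: AB^2=77.41, BC^2=77.41, CA^2=16.82
Sorted: [16.82, 77.41, 77.41]
By sides: Isosceles, By angles: Acute

Isosceles, Acute


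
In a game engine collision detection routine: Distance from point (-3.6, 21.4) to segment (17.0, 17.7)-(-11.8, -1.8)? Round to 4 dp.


Project P onto AB: t = 0.4308 (clamped to [0,1])
Closest point on segment: (4.5931, 9.2995)
Distance: 14.6133

14.6133


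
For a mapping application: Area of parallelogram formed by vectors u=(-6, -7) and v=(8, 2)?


|u x v| = |(-6)*2 - (-7)*8|
= |(-12) - (-56)| = 44

44


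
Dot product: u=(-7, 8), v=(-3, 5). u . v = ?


u . v = u_x*v_x + u_y*v_y = (-7)*(-3) + 8*5
= 21 + 40 = 61

61


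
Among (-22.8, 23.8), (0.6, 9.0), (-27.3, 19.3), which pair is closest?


d(P0,P1) = 27.6875, d(P0,P2) = 6.364, d(P1,P2) = 29.7405
Closest: P0 and P2

Closest pair: (-22.8, 23.8) and (-27.3, 19.3), distance = 6.364


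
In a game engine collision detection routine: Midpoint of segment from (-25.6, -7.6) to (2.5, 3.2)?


M = (((-25.6)+2.5)/2, ((-7.6)+3.2)/2)
= (-11.55, -2.2)

(-11.55, -2.2)


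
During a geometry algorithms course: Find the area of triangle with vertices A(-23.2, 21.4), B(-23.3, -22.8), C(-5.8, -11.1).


Area = |x_A(y_B-y_C) + x_B(y_C-y_A) + x_C(y_A-y_B)|/2
= |271.44 + 757.25 + (-256.36)|/2
= 772.33/2 = 386.165

386.165


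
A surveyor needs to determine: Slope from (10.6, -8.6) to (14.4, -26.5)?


slope = (y2-y1)/(x2-x1) = ((-26.5)-(-8.6))/(14.4-10.6) = (-17.9)/3.8 = -4.7105

-4.7105


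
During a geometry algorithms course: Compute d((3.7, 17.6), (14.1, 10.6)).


dx=10.4, dy=-7
d^2 = 10.4^2 + (-7)^2 = 157.16
d = sqrt(157.16) = 12.5363

12.5363


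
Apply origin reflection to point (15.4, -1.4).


Reflection over origin: (x,y) -> (-x,-y)
(15.4, -1.4) -> (-15.4, 1.4)

(-15.4, 1.4)


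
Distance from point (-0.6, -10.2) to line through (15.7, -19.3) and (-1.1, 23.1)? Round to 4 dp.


|cross product| = 538.24
|line direction| = sqrt(2080) = 45.607
Distance = 538.24/sqrt(2080) = 11.8017

11.8017


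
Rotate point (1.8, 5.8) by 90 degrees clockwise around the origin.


90° CW: (x,y) -> (y, -x)
(1.8,5.8) -> (5.8, -1.8)

(5.8, -1.8)


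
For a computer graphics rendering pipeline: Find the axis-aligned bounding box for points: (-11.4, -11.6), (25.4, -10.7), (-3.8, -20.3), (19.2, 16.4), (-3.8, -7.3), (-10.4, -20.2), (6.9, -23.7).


x range: [-11.4, 25.4]
y range: [-23.7, 16.4]
Bounding box: (-11.4,-23.7) to (25.4,16.4)

(-11.4,-23.7) to (25.4,16.4)


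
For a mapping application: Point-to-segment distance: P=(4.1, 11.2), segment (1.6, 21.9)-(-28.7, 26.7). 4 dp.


Project P onto AB: t = 0 (clamped to [0,1])
Closest point on segment: (1.6, 21.9)
Distance: 10.9882

10.9882


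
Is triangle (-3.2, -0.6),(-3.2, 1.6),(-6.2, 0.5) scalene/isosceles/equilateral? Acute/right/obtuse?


Side lengths squared: AB^2=4.84, BC^2=10.21, CA^2=10.21
Sorted: [4.84, 10.21, 10.21]
By sides: Isosceles, By angles: Acute

Isosceles, Acute


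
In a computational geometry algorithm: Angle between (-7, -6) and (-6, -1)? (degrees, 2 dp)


u.v = 48, |u| = sqrt(85) = 9.2195, |v| = sqrt(37) = 6.0828
cos(theta) = u.v/(|u||v|) = 48/sqrt(3145) = 0.855916
theta = acos(0.855916) = 31.14 degrees

31.14 degrees


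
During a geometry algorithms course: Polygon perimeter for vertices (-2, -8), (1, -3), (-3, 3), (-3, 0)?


Sides: (-2, -8)->(1, -3): sqrt(34) = 5.830952, (1, -3)->(-3, 3): sqrt(52) = 7.211103, (-3, 3)->(-3, 0): sqrt(9) = 3, (-3, 0)->(-2, -8): sqrt(65) = 8.062258
Sum = 24.104313
Perimeter = 24.1043

24.1043


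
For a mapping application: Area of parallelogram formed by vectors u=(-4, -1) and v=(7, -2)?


|u x v| = |(-4)*(-2) - (-1)*7|
= |8 - (-7)| = 15

15


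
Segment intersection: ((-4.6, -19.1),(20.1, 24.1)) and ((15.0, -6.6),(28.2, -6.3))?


Cross products: d1=-159.12, d2=403.71, d3=-537.97, d4=-1100.8
d1*d2 < 0 and d3*d4 < 0? no

No, they don't intersect


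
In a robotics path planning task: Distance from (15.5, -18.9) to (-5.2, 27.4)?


dx=-20.7, dy=46.3
d^2 = (-20.7)^2 + 46.3^2 = 2572.18
d = sqrt(2572.18) = 50.7167

50.7167


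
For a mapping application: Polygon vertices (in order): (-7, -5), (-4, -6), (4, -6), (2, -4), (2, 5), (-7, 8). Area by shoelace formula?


Shoelace sum: ((-7)*(-6) - (-4)*(-5)) + ((-4)*(-6) - 4*(-6)) + (4*(-4) - 2*(-6)) + (2*5 - 2*(-4)) + (2*8 - (-7)*5) + ((-7)*(-5) - (-7)*8)
= 226
Area = |226|/2 = 113

113


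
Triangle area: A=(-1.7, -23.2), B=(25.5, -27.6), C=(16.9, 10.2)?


Area = |x_A(y_B-y_C) + x_B(y_C-y_A) + x_C(y_A-y_B)|/2
= |64.26 + 851.7 + 74.36|/2
= 990.32/2 = 495.16

495.16


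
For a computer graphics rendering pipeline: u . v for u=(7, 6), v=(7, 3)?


u . v = u_x*v_x + u_y*v_y = 7*7 + 6*3
= 49 + 18 = 67

67


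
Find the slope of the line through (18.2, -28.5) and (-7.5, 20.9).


slope = (y2-y1)/(x2-x1) = (20.9-(-28.5))/((-7.5)-18.2) = 49.4/(-25.7) = -1.9222

-1.9222


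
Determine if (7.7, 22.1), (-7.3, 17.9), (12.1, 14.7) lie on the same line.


Cross product: ((-7.3)-7.7)*(14.7-22.1) - (17.9-22.1)*(12.1-7.7)
= 129.48

No, not collinear


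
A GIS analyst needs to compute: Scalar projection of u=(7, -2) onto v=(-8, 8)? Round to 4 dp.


u.v = -72, |v| = sqrt(128) = 11.3137
Scalar projection = u.v / |v| = -72 / sqrt(128) = -6.364

-6.364


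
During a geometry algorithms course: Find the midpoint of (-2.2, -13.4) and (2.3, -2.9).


M = (((-2.2)+2.3)/2, ((-13.4)+(-2.9))/2)
= (0.05, -8.15)

(0.05, -8.15)


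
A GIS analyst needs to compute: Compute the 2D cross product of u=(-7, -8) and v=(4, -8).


u x v = u_x*v_y - u_y*v_x = (-7)*(-8) - (-8)*4
= 56 - (-32) = 88

88


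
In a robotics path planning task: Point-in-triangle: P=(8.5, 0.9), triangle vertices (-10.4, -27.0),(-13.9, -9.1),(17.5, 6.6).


Cross products: AB x AP = -435.96, BC x BP = -37.68, CA x CP = -143.37
All same sign? yes

Yes, inside


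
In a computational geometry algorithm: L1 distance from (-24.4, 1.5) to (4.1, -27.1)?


|(-24.4)-4.1| + |1.5-(-27.1)| = 28.5 + 28.6 = 57.1

57.1


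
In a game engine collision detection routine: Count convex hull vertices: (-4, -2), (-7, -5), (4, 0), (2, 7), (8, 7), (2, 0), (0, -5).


Convex hull vertices (CCW): (-7, -5), (0, -5), (4, 0), (8, 7), (2, 7)
Count = 5

5


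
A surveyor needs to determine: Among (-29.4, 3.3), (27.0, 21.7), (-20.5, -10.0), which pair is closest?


d(P0,P1) = 59.3255, d(P0,P2) = 16.0031, d(P1,P2) = 57.1064
Closest: P0 and P2

Closest pair: (-29.4, 3.3) and (-20.5, -10.0), distance = 16.0031


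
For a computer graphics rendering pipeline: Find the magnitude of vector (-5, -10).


|u| = sqrt((-5)^2 + (-10)^2) = sqrt(125) = 11.1803

11.1803


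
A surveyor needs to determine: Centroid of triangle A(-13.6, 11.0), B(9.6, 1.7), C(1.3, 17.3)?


Centroid = ((x_A+x_B+x_C)/3, (y_A+y_B+y_C)/3)
= (((-13.6)+9.6+1.3)/3, (11+1.7+17.3)/3)
= (-0.9, 10)

(-0.9, 10)


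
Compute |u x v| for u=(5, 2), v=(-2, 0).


|u x v| = |5*0 - 2*(-2)|
= |0 - (-4)| = 4

4


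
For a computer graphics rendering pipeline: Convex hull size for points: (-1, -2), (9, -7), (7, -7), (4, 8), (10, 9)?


Convex hull vertices (CCW): (-1, -2), (7, -7), (9, -7), (10, 9), (4, 8)
Count = 5

5


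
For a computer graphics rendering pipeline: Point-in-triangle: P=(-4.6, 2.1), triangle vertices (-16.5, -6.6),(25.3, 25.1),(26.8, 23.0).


Cross products: AB x AP = -13.57, BC x BP = -97.29, CA x CP = -24.47
All same sign? yes

Yes, inside


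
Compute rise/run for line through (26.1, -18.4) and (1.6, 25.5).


slope = (y2-y1)/(x2-x1) = (25.5-(-18.4))/(1.6-26.1) = 43.9/(-24.5) = -1.7918

-1.7918


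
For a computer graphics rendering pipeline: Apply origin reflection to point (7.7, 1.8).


Reflection over origin: (x,y) -> (-x,-y)
(7.7, 1.8) -> (-7.7, -1.8)

(-7.7, -1.8)


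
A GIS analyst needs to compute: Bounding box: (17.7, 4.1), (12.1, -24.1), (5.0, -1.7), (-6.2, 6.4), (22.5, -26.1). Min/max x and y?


x range: [-6.2, 22.5]
y range: [-26.1, 6.4]
Bounding box: (-6.2,-26.1) to (22.5,6.4)

(-6.2,-26.1) to (22.5,6.4)


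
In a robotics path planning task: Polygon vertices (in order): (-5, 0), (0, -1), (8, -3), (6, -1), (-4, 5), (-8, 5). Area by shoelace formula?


Shoelace sum: ((-5)*(-1) - 0*0) + (0*(-3) - 8*(-1)) + (8*(-1) - 6*(-3)) + (6*5 - (-4)*(-1)) + ((-4)*5 - (-8)*5) + ((-8)*0 - (-5)*5)
= 94
Area = |94|/2 = 47

47


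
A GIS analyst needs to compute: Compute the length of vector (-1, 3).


|u| = sqrt((-1)^2 + 3^2) = sqrt(10) = 3.1623

3.1623


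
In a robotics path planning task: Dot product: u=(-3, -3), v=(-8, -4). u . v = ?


u . v = u_x*v_x + u_y*v_y = (-3)*(-8) + (-3)*(-4)
= 24 + 12 = 36

36


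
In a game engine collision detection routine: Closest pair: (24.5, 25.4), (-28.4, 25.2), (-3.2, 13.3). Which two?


d(P0,P1) = 52.9004, d(P0,P2) = 30.2275, d(P1,P2) = 27.8684
Closest: P1 and P2

Closest pair: (-28.4, 25.2) and (-3.2, 13.3), distance = 27.8684


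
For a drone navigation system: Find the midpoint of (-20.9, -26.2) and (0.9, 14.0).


M = (((-20.9)+0.9)/2, ((-26.2)+14)/2)
= (-10, -6.1)

(-10, -6.1)


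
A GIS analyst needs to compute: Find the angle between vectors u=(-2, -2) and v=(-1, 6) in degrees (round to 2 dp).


u.v = -10, |u| = sqrt(8) = 2.8284, |v| = sqrt(37) = 6.0828
cos(theta) = u.v/(|u||v|) = -10/sqrt(296) = -0.581238
theta = acos(-0.581238) = 125.54 degrees

125.54 degrees


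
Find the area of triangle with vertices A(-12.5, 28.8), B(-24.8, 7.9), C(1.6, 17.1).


Area = |x_A(y_B-y_C) + x_B(y_C-y_A) + x_C(y_A-y_B)|/2
= |115 + 290.16 + 33.44|/2
= 438.6/2 = 219.3

219.3


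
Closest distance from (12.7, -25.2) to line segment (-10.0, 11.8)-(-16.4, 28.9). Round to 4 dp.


Project P onto AB: t = 0 (clamped to [0,1])
Closest point on segment: (-10, 11.8)
Distance: 43.4084

43.4084


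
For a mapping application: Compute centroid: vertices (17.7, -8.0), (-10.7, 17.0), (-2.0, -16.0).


Centroid = ((x_A+x_B+x_C)/3, (y_A+y_B+y_C)/3)
= ((17.7+(-10.7)+(-2))/3, ((-8)+17+(-16))/3)
= (1.6667, -2.3333)

(1.6667, -2.3333)


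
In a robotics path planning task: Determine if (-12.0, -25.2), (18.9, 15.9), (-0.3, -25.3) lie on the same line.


Cross product: (18.9-(-12))*((-25.3)-(-25.2)) - (15.9-(-25.2))*((-0.3)-(-12))
= -483.96

No, not collinear


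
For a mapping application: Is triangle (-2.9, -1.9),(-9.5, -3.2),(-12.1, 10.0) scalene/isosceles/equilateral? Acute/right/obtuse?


Side lengths squared: AB^2=45.25, BC^2=181, CA^2=226.25
Sorted: [45.25, 181, 226.25]
By sides: Scalene, By angles: Right

Scalene, Right


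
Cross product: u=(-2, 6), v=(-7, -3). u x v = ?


u x v = u_x*v_y - u_y*v_x = (-2)*(-3) - 6*(-7)
= 6 - (-42) = 48

48


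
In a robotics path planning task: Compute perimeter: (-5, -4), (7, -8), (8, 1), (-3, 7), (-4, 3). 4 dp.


Sides: (-5, -4)->(7, -8): sqrt(160) = 12.649111, (7, -8)->(8, 1): sqrt(82) = 9.055385, (8, 1)->(-3, 7): sqrt(157) = 12.529964, (-3, 7)->(-4, 3): sqrt(17) = 4.123106, (-4, 3)->(-5, -4): sqrt(50) = 7.071068
Sum = 45.428634
Perimeter = 45.4286

45.4286


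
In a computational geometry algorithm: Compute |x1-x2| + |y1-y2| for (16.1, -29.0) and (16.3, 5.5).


|16.1-16.3| + |(-29)-5.5| = 0.2 + 34.5 = 34.7

34.7


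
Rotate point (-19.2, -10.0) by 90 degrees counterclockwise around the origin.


90° CCW: (x,y) -> (-y, x)
(-19.2,-10) -> (10, -19.2)

(10, -19.2)


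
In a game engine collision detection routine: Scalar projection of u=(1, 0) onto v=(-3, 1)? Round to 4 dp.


u.v = -3, |v| = sqrt(10) = 3.1623
Scalar projection = u.v / |v| = -3 / sqrt(10) = -0.9487

-0.9487


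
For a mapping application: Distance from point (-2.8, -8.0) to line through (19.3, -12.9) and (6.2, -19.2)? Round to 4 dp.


|cross product| = 203.42
|line direction| = sqrt(211.3) = 14.5362
Distance = 203.42/sqrt(211.3) = 13.9941

13.9941


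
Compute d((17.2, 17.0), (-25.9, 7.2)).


dx=-43.1, dy=-9.8
d^2 = (-43.1)^2 + (-9.8)^2 = 1953.65
d = sqrt(1953.65) = 44.2001

44.2001


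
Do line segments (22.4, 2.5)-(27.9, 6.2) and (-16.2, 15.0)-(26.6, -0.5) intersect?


Cross products: d1=63.3, d2=306.91, d3=211.57, d4=-32.04
d1*d2 < 0 and d3*d4 < 0? no

No, they don't intersect


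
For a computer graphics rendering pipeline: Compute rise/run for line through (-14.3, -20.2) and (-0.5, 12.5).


slope = (y2-y1)/(x2-x1) = (12.5-(-20.2))/((-0.5)-(-14.3)) = 32.7/13.8 = 2.3696

2.3696


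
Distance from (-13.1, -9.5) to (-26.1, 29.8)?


dx=-13, dy=39.3
d^2 = (-13)^2 + 39.3^2 = 1713.49
d = sqrt(1713.49) = 41.3943

41.3943


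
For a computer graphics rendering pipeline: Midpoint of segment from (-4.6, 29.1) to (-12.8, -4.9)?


M = (((-4.6)+(-12.8))/2, (29.1+(-4.9))/2)
= (-8.7, 12.1)

(-8.7, 12.1)


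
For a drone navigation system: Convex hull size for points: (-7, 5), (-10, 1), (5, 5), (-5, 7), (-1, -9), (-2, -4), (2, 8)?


Convex hull vertices (CCW): (-10, 1), (-1, -9), (5, 5), (2, 8), (-5, 7), (-7, 5)
Count = 6

6


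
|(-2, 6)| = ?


|u| = sqrt((-2)^2 + 6^2) = sqrt(40) = 6.3246

6.3246


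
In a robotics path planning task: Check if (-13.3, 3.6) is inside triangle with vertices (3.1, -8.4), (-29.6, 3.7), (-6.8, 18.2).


Cross products: AB x AP = -193.96, BC x BP = -238.63, CA x CP = -317.44
All same sign? yes

Yes, inside


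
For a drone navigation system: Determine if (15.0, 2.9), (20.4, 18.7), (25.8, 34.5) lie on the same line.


Cross product: (20.4-15)*(34.5-2.9) - (18.7-2.9)*(25.8-15)
= 0

Yes, collinear


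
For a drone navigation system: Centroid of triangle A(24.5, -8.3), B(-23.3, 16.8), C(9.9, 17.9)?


Centroid = ((x_A+x_B+x_C)/3, (y_A+y_B+y_C)/3)
= ((24.5+(-23.3)+9.9)/3, ((-8.3)+16.8+17.9)/3)
= (3.7, 8.8)

(3.7, 8.8)


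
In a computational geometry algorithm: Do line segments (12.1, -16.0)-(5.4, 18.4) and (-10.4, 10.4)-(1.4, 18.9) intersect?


Cross products: d1=-502.77, d2=-39.9, d3=597.12, d4=134.25
d1*d2 < 0 and d3*d4 < 0? no

No, they don't intersect


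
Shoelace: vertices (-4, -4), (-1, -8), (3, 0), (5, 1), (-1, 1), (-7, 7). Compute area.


Shoelace sum: ((-4)*(-8) - (-1)*(-4)) + ((-1)*0 - 3*(-8)) + (3*1 - 5*0) + (5*1 - (-1)*1) + ((-1)*7 - (-7)*1) + ((-7)*(-4) - (-4)*7)
= 117
Area = |117|/2 = 58.5

58.5


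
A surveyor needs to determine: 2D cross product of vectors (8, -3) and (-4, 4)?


u x v = u_x*v_y - u_y*v_x = 8*4 - (-3)*(-4)
= 32 - 12 = 20

20


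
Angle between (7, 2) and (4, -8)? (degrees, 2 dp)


u.v = 12, |u| = sqrt(53) = 7.2801, |v| = sqrt(80) = 8.9443
cos(theta) = u.v/(|u||v|) = 12/sqrt(4240) = 0.184289
theta = acos(0.184289) = 79.38 degrees

79.38 degrees


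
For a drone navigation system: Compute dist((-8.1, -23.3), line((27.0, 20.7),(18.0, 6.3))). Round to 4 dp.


|cross product| = 109.44
|line direction| = sqrt(288.36) = 16.9812
Distance = 109.44/sqrt(288.36) = 6.4448

6.4448


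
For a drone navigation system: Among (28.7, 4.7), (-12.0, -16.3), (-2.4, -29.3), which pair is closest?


d(P0,P1) = 45.7984, d(P0,P2) = 46.0783, d(P1,P2) = 16.1604
Closest: P1 and P2

Closest pair: (-12.0, -16.3) and (-2.4, -29.3), distance = 16.1604


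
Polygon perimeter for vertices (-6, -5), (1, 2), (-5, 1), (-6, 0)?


Sides: (-6, -5)->(1, 2): sqrt(98) = 9.899495, (1, 2)->(-5, 1): sqrt(37) = 6.082763, (-5, 1)->(-6, 0): sqrt(2) = 1.414214, (-6, 0)->(-6, -5): sqrt(25) = 5
Sum = 22.396472
Perimeter = 22.3965

22.3965


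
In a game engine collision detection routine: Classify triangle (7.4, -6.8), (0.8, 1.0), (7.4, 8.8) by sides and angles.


Side lengths squared: AB^2=104.4, BC^2=104.4, CA^2=243.36
Sorted: [104.4, 104.4, 243.36]
By sides: Isosceles, By angles: Obtuse

Isosceles, Obtuse


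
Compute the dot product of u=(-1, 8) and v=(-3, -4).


u . v = u_x*v_x + u_y*v_y = (-1)*(-3) + 8*(-4)
= 3 + (-32) = -29

-29


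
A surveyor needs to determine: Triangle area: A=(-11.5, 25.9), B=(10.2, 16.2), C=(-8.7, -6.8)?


Area = |x_A(y_B-y_C) + x_B(y_C-y_A) + x_C(y_A-y_B)|/2
= |(-264.5) + (-333.54) + (-84.39)|/2
= 682.43/2 = 341.215

341.215


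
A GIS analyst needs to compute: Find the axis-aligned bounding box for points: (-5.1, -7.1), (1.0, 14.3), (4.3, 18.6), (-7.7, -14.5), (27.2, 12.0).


x range: [-7.7, 27.2]
y range: [-14.5, 18.6]
Bounding box: (-7.7,-14.5) to (27.2,18.6)

(-7.7,-14.5) to (27.2,18.6)


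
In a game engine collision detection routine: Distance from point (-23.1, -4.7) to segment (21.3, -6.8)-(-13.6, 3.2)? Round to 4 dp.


Project P onto AB: t = 1 (clamped to [0,1])
Closest point on segment: (-13.6, 3.2)
Distance: 12.3556

12.3556


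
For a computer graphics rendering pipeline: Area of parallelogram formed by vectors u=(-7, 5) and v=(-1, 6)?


|u x v| = |(-7)*6 - 5*(-1)|
= |(-42) - (-5)| = 37

37


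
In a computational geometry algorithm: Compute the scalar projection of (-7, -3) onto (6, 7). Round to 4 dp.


u.v = -63, |v| = sqrt(85) = 9.2195
Scalar projection = u.v / |v| = -63 / sqrt(85) = -6.8333

-6.8333


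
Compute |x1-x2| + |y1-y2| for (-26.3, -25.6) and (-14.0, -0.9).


|(-26.3)-(-14)| + |(-25.6)-(-0.9)| = 12.3 + 24.7 = 37

37


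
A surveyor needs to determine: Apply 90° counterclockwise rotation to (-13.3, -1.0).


90° CCW: (x,y) -> (-y, x)
(-13.3,-1) -> (1, -13.3)

(1, -13.3)


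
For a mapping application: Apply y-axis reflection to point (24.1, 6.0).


Reflection over y-axis: (x,y) -> (-x,y)
(24.1, 6) -> (-24.1, 6)

(-24.1, 6)


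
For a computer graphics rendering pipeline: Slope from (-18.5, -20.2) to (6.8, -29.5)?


slope = (y2-y1)/(x2-x1) = ((-29.5)-(-20.2))/(6.8-(-18.5)) = (-9.3)/25.3 = -0.3676

-0.3676


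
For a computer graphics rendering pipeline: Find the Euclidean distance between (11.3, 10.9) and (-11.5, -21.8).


dx=-22.8, dy=-32.7
d^2 = (-22.8)^2 + (-32.7)^2 = 1589.13
d = sqrt(1589.13) = 39.8639

39.8639


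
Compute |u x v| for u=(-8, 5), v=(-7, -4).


|u x v| = |(-8)*(-4) - 5*(-7)|
= |32 - (-35)| = 67

67


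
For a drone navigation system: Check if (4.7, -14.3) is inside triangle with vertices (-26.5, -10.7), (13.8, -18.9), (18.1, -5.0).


Cross products: AB x AP = 110.76, BC x BP = 146.27, CA x CP = 338.4
All same sign? yes

Yes, inside


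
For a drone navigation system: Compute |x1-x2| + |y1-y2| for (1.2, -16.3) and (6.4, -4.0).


|1.2-6.4| + |(-16.3)-(-4)| = 5.2 + 12.3 = 17.5

17.5
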